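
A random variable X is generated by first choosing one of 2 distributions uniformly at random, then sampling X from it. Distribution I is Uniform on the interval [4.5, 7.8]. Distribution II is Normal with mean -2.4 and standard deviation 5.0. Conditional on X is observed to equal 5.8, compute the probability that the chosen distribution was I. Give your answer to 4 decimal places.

0.9358

Likelihoods f(5.8 | ·): I: 0.30303; II: 0.0207922.
Posterior ∝ prior × likelihood. Numerator for I: 0.5·0.30303 = 0.151515.
Normalizing constant: 0.5·0.30303 + 0.5·0.0207922 = 0.161911.
P(I | observation) = 0.151515 / 0.161911 = 0.935791.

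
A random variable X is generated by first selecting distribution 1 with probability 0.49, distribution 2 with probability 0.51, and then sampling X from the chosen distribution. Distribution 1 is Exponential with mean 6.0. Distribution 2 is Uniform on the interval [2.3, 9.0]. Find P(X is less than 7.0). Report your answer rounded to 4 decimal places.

Conditional on each component, P(X < 7.0): 1: 0.688597; 2: 0.701493.
By total probability, P(X < 7.0) = 0.49·0.688597 + 0.51·0.701493 = 0.695174.

0.6952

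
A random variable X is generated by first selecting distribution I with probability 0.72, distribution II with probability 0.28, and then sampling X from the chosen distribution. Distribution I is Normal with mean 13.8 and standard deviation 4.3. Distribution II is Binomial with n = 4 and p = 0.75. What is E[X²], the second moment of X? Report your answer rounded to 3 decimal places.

153.160

For each component E[X²] = Var + (mean)², giving I: 208.93; II: 9.75.
Overall E[X²] = 0.72·208.93 + 0.28·9.75 = 153.16.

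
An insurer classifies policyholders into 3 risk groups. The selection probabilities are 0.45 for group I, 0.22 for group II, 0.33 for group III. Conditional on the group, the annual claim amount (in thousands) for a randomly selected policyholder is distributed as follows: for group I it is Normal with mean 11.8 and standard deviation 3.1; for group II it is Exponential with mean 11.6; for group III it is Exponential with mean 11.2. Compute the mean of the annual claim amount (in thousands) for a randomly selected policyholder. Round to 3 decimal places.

11.558

Component means — I: 11.8; II: 11.6; III: 11.2.
E[X] = 0.45·11.8 + 0.22·11.6 + 0.33·11.2 = 11.558.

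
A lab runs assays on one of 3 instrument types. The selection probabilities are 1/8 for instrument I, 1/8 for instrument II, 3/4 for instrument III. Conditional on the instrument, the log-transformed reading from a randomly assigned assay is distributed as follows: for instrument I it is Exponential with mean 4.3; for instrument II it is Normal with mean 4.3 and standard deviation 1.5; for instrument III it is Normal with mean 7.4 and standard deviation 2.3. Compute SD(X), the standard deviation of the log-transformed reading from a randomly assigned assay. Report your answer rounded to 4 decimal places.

Per component, I: μ=4.3, E[X²]=36.98; II: μ=4.3, E[X²]=20.74; III: μ=7.4, E[X²]=60.05.
E[X] = 0.125·4.3 + 0.125·4.3 + 0.75·7.4 = 6.625.
E[X²] = 0.125·36.98 + 0.125·20.74 + 0.75·60.05 = 52.2525.
Var(X) = E[X²] − (E[X])² = 52.2525 − 43.8906 = 8.36187.
SD(X) = √8.36187 = 2.89169.

2.8917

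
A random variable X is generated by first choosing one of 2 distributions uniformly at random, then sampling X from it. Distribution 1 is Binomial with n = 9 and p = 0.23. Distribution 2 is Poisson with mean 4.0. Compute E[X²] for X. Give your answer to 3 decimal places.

12.939

For each component E[X²] = Var + (mean)², giving 1: 5.8788; 2: 20.
Overall E[X²] = 0.5·5.8788 + 0.5·20 = 12.9394.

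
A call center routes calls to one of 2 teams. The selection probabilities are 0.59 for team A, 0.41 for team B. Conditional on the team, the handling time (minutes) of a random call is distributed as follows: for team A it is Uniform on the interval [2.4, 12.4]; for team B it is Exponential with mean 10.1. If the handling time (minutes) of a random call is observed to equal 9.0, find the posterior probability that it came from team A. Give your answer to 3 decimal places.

0.780

Likelihoods f(9.0 | ·): A: 0.1; B: 0.0406147.
Posterior ∝ prior × likelihood. Numerator for A: 0.59·0.1 = 0.059.
Normalizing constant: 0.59·0.1 + 0.41·0.0406147 = 0.075652.
P(A | observation) = 0.059 / 0.075652 = 0.779886.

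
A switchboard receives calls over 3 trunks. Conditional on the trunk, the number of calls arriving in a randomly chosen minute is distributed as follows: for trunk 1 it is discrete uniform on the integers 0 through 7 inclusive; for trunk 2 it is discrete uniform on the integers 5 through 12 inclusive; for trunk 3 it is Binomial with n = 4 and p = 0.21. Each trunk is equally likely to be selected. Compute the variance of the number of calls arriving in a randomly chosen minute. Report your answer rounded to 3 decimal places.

13.805

Per component, 1: μ=3.5, E[X²]=17.5; 2: μ=8.5, E[X²]=77.5; 3: μ=0.84, E[X²]=1.3692.
E[X] = 0.333333·3.5 + 0.333333·8.5 + 0.333333·0.84 = 4.28.
E[X²] = 0.333333·17.5 + 0.333333·77.5 + 0.333333·1.3692 = 32.1231.
Var(X) = E[X²] − (E[X])² = 32.1231 − 18.3184 = 13.8047.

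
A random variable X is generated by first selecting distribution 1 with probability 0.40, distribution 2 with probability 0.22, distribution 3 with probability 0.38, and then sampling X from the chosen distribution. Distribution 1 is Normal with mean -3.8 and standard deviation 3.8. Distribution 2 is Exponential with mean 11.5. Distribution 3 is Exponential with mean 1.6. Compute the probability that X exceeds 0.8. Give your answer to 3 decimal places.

0.481

Conditional on each component, P(X > 0.8): 1: 0.113038; 2: 0.932799; 3: 0.606531.
By total probability, P(X > 0.8) = 0.4·0.113038 + 0.22·0.932799 + 0.38·0.606531 = 0.480913.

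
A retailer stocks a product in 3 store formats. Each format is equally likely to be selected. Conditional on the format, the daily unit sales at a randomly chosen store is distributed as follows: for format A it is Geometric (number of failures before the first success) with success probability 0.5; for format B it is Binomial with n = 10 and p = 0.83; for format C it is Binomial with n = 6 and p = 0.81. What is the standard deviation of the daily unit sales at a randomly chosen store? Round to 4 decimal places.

Per component, A: μ=1, E[X²]=3; B: μ=8.3, E[X²]=70.301; C: μ=4.86, E[X²]=24.543.
E[X] = 0.333333·1 + 0.333333·8.3 + 0.333333·4.86 = 4.72.
E[X²] = 0.333333·3 + 0.333333·70.301 + 0.333333·24.543 = 32.6147.
Var(X) = E[X²] − (E[X])² = 32.6147 − 22.2784 = 10.3363.
SD(X) = √10.3363 = 3.21501.

3.2150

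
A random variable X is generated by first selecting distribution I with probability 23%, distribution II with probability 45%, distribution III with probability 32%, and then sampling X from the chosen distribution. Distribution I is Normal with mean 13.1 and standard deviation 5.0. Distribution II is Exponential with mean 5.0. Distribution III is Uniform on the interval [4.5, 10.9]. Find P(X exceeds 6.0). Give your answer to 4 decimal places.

Conditional on each component, P(X > 6.0): I: 0.922196; II: 0.301194; III: 0.765625.
By total probability, P(X > 6.0) = 0.23·0.922196 + 0.45·0.301194 + 0.32·0.765625 = 0.592643.

0.5926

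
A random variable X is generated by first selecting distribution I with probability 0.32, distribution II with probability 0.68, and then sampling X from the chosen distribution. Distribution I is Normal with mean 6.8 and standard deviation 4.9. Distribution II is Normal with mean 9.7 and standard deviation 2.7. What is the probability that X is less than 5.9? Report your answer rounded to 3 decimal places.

0.191

Conditional on each component, P(X < 5.9): I: 0.427135; II: 0.0796533.
By total probability, P(X < 5.9) = 0.32·0.427135 + 0.68·0.0796533 = 0.190847.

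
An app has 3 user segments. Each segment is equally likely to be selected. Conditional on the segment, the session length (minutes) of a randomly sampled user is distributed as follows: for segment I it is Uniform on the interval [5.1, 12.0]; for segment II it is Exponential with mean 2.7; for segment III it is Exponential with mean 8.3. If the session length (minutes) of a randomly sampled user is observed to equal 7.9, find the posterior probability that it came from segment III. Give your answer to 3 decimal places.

0.220

Likelihoods f(7.9 | ·): I: 0.144928; II: 0.0198574; III: 0.0465112.
Posterior ∝ prior × likelihood. Numerator for III: 0.333333·0.0465112 = 0.0155037.
Normalizing constant: 0.333333·0.144928 + 0.333333·0.0198574 + 0.333333·0.0465112 = 0.070432.
P(III | observation) = 0.0155037 / 0.070432 = 0.220123.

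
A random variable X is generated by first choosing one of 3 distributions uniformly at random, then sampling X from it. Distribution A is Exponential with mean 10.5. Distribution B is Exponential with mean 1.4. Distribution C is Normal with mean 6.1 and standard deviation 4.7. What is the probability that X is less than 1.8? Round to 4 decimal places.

Conditional on each component, P(X < 1.8): A: 0.15754; B: 0.723547; C: 0.180124.
By total probability, P(X < 1.8) = 0.333333·0.15754 + 0.333333·0.723547 + 0.333333·0.180124 = 0.353737.

0.3537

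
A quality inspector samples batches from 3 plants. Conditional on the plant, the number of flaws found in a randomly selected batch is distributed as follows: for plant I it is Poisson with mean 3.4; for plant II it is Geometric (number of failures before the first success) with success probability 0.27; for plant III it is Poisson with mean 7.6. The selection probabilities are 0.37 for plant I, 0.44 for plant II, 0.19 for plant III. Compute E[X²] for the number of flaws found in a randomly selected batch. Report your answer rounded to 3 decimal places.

For each component E[X²] = Var + (mean)², giving I: 14.96; II: 17.3237; III: 65.36.
Overall E[X²] = 0.37·14.96 + 0.44·17.3237 + 0.19·65.36 = 25.576.

25.576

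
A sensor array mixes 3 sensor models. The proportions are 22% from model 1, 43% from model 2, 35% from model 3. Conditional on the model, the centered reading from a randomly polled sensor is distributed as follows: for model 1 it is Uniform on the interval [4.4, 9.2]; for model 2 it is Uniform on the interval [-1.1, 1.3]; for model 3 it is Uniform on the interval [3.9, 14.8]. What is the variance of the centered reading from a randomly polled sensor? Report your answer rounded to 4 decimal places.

Per component, 1: μ=6.8, E[X²]=48.16; 2: μ=0.1, E[X²]=0.49; 3: μ=9.35, E[X²]=97.3233.
E[X] = 0.22·6.8 + 0.43·0.1 + 0.35·9.35 = 4.8115.
E[X²] = 0.22·48.16 + 0.43·0.49 + 0.35·97.3233 = 44.8691.
Var(X) = E[X²] − (E[X])² = 44.8691 − 23.1505 = 21.7185.

21.7185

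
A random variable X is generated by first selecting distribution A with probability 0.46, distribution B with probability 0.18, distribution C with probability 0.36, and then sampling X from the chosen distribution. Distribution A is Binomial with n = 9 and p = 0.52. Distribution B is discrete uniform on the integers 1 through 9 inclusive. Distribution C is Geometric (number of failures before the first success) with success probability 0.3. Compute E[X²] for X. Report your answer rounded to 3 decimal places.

21.568

For each component E[X²] = Var + (mean)², giving A: 24.1488; B: 31.6667; C: 13.2222.
Overall E[X²] = 0.46·24.1488 + 0.18·31.6667 + 0.36·13.2222 = 21.5684.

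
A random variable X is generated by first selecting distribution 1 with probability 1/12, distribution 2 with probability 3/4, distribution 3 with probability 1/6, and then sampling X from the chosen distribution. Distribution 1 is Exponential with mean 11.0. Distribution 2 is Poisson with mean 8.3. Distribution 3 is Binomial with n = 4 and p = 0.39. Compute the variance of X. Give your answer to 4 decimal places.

Per component, 1: μ=11, E[X²]=242; 2: μ=8.3, E[X²]=77.19; 3: μ=1.56, E[X²]=3.3852.
E[X] = 0.0833333·11 + 0.75·8.3 + 0.166667·1.56 = 7.40167.
E[X²] = 0.0833333·242 + 0.75·77.19 + 0.166667·3.3852 = 78.6234.
Var(X) = E[X²] − (E[X])² = 78.6234 − 54.7847 = 23.8387.

23.8387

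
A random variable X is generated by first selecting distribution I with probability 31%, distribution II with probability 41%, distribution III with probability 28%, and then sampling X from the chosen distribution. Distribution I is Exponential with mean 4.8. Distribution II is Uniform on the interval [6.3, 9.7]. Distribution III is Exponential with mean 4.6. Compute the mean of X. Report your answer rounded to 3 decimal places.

6.056

Component means — I: 4.8; II: 8; III: 4.6.
E[X] = 0.31·4.8 + 0.41·8 + 0.28·4.6 = 6.056.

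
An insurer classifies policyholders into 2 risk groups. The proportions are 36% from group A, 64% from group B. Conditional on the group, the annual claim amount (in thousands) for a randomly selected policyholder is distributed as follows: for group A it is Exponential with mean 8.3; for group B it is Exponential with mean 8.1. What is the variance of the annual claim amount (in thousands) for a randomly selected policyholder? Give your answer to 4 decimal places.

Per component, A: μ=8.3, E[X²]=137.78; B: μ=8.1, E[X²]=131.22.
E[X] = 0.36·8.3 + 0.64·8.1 = 8.172.
E[X²] = 0.36·137.78 + 0.64·131.22 = 133.582.
Var(X) = E[X²] − (E[X])² = 133.582 − 66.7816 = 66.8.

66.8000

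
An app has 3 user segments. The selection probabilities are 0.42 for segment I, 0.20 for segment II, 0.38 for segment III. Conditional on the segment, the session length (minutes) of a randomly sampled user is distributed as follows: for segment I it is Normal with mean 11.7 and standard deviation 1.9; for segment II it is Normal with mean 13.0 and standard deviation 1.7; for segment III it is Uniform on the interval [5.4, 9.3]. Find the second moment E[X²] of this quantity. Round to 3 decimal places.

For each component E[X²] = Var + (mean)², giving I: 140.5; II: 171.89; III: 55.29.
Overall E[X²] = 0.42·140.5 + 0.2·171.89 + 0.38·55.29 = 114.398.

114.398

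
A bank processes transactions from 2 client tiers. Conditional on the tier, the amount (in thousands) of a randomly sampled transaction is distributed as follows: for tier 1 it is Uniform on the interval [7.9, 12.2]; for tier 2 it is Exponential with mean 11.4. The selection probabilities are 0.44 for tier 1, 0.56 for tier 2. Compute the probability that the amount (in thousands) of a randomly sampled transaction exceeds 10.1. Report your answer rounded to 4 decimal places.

Conditional on each tier, P(X > 10.1): 1: 0.488372; 2: 0.412316.
By total probability, P(X > 10.1) = 0.44·0.488372 + 0.56·0.412316 = 0.445781.

0.4458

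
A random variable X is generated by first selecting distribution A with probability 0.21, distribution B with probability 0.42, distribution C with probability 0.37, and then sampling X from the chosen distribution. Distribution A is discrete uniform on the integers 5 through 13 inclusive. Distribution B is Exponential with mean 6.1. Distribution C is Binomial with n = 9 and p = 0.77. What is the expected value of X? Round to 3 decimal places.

Component means — A: 9; B: 6.1; C: 6.93.
E[X] = 0.21·9 + 0.42·6.1 + 0.37·6.93 = 7.0161.

7.016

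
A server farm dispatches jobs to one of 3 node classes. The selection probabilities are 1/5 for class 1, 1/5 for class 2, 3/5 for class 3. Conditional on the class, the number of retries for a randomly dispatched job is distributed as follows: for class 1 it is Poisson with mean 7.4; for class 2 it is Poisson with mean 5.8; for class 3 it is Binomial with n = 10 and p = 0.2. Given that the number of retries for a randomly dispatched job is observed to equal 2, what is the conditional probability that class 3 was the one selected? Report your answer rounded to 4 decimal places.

Likelihoods P(X=2 | ·): 1: 0.0167361; 2: 0.0509235; 3: 0.30199.
Posterior ∝ prior × likelihood. Numerator for 3: 0.6·0.30199 = 0.181194.
Normalizing constant: 0.2·0.0167361 + 0.2·0.0509235 + 0.6·0.30199 = 0.194726.
P(3 | observation) = 0.181194 / 0.194726 = 0.930508.

0.9305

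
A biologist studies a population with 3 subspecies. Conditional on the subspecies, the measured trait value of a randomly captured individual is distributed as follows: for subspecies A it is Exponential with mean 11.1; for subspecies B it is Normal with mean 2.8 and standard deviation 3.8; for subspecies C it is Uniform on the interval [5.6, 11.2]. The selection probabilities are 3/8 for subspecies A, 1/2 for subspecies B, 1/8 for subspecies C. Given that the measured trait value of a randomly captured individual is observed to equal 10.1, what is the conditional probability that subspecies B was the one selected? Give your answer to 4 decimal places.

0.1876

Likelihoods f(10.1 | ·): A: 0.0362667; B: 0.0165866; C: 0.178571.
Posterior ∝ prior × likelihood. Numerator for B: 0.5·0.0165866 = 0.00829329.
Normalizing constant: 0.375·0.0362667 + 0.5·0.0165866 + 0.125·0.178571 = 0.0442147.
P(B | observation) = 0.00829329 / 0.0442147 = 0.187568.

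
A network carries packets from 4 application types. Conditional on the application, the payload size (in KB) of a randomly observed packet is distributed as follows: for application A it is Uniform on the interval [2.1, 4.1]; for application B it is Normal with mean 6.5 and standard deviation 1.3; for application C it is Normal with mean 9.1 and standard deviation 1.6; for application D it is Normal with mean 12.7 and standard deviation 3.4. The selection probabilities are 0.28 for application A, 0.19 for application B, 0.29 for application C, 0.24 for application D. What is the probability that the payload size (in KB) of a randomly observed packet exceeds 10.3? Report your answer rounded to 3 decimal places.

Conditional on each application, P(X > 10.3): A: 0; B: 0.00173295; C: 0.226627; D: 0.759869.
By total probability, P(X > 10.3) = 0.28·0 + 0.19·0.00173295 + 0.29·0.226627 + 0.24·0.759869 = 0.24842.

0.248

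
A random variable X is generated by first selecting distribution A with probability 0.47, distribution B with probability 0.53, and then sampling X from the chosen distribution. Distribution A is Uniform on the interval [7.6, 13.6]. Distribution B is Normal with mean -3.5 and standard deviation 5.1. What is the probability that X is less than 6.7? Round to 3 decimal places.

0.518

Conditional on each component, P(X < 6.7): A: 0; B: 0.97725.
By total probability, P(X < 6.7) = 0.47·0 + 0.53·0.97725 = 0.517942.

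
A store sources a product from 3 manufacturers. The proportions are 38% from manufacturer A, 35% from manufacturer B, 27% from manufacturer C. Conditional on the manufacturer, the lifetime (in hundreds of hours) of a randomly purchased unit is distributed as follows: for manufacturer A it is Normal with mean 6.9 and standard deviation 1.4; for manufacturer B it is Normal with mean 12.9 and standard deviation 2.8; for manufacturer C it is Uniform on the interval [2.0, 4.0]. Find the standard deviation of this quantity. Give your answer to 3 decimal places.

Per component, A: μ=6.9, E[X²]=49.57; B: μ=12.9, E[X²]=174.25; C: μ=3, E[X²]=9.33333.
E[X] = 0.38·6.9 + 0.35·12.9 + 0.27·3 = 7.947.
E[X²] = 0.38·49.57 + 0.35·174.25 + 0.27·9.33333 = 82.3441.
Var(X) = E[X²] − (E[X])² = 82.3441 − 63.1548 = 19.1893.
SD(X) = √19.1893 = 4.38056.

4.381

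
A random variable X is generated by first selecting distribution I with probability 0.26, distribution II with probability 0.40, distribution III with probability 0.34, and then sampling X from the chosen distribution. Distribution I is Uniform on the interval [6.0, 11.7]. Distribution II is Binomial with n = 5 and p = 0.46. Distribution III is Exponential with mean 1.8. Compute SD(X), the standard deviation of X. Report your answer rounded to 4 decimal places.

Per component, I: μ=8.85, E[X²]=81.03; II: μ=2.3, E[X²]=6.532; III: μ=1.8, E[X²]=6.48.
E[X] = 0.26·8.85 + 0.4·2.3 + 0.34·1.8 = 3.833.
E[X²] = 0.26·81.03 + 0.4·6.532 + 0.34·6.48 = 25.8838.
Var(X) = E[X²] − (E[X])² = 25.8838 − 14.6919 = 11.1919.
SD(X) = √11.1919 = 3.34543.

3.3454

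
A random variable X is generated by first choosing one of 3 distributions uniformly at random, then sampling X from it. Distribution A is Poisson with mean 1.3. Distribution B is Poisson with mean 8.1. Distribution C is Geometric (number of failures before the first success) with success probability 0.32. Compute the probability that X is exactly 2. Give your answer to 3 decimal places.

Conditional on each component, P(X = 2): A: 0.230289; B: 0.0099576; C: 0.147968.
By total probability, P(X = 2) = 0.333333·0.230289 + 0.333333·0.0099576 + 0.333333·0.147968 = 0.129405.

0.129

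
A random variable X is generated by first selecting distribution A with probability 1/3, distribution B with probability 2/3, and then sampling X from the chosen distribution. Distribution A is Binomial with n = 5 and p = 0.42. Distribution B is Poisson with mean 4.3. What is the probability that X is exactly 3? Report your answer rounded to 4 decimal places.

0.2029

Conditional on each component, P(X = 3): A: 0.249232; B: 0.179799.
By total probability, P(X = 3) = 0.333333·0.249232 + 0.666667·0.179799 = 0.202944.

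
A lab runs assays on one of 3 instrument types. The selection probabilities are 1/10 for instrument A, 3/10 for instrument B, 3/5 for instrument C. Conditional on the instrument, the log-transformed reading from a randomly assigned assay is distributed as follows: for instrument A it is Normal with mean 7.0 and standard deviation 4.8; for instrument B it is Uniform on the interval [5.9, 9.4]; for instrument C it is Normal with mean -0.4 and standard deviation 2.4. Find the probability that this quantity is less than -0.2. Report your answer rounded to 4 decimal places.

0.3266

Conditional on each instrument, P(X < -0.2): A: 0.0668072; B: 0; C: 0.533207.
By total probability, P(X < -0.2) = 0.1·0.0668072 + 0.3·0 + 0.6·0.533207 = 0.326605.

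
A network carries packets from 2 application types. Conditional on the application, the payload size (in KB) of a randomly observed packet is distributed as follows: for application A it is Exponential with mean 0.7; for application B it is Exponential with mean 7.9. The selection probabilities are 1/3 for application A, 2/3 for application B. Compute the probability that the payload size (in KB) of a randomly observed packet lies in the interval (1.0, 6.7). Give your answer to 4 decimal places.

0.3818

Conditional on each application, P(1.0 < X < 6.7): A: 0.239581; B: 0.452874.
By total probability, P(1.0 < X < 6.7) = 0.333333·0.239581 + 0.666667·0.452874 = 0.381777.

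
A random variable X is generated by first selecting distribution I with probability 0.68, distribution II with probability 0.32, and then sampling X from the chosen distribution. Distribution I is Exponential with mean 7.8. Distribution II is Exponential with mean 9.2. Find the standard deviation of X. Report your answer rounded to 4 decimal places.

8.2995

Per component, I: μ=7.8, E[X²]=121.68; II: μ=9.2, E[X²]=169.28.
E[X] = 0.68·7.8 + 0.32·9.2 = 8.248.
E[X²] = 0.68·121.68 + 0.32·169.28 = 136.912.
Var(X) = E[X²] − (E[X])² = 136.912 − 68.0295 = 68.8825.
SD(X) = √68.8825 = 8.29955.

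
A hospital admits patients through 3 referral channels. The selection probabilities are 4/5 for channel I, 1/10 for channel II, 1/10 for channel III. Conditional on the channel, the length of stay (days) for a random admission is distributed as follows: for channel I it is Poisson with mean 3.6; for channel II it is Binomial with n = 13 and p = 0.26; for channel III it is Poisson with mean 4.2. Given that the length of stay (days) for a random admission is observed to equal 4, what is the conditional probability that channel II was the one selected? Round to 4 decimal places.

0.1120

Likelihoods P(X=4 | ·): I: 0.191222; II: 0.217413; III: 0.194424.
Posterior ∝ prior × likelihood. Numerator for II: 0.1·0.217413 = 0.0217413.
Normalizing constant: 0.8·0.191222 + 0.1·0.217413 + 0.1·0.194424 = 0.194162.
P(II | observation) = 0.0217413 / 0.194162 = 0.111975.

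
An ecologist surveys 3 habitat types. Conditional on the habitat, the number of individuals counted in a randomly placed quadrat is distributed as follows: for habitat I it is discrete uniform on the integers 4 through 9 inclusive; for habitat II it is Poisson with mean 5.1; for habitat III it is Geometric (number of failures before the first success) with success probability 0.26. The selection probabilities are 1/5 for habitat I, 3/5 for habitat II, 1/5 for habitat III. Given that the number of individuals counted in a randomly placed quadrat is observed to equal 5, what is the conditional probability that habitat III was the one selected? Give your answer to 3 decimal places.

Likelihoods P(X=5 | ·): I: 0.166667; II: 0.175294; III: 0.0576942.
Posterior ∝ prior × likelihood. Numerator for III: 0.2·0.0576942 = 0.0115388.
Normalizing constant: 0.2·0.166667 + 0.6·0.175294 + 0.2·0.0576942 = 0.150049.
P(III | observation) = 0.0115388 / 0.150049 = 0.0769006.

0.077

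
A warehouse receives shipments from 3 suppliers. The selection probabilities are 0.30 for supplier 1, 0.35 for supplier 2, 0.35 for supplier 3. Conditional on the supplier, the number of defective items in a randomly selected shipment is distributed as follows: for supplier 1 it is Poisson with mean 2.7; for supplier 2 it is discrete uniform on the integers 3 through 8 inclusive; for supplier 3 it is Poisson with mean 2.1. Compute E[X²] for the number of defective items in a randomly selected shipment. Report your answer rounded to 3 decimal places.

For each component E[X²] = Var + (mean)², giving 1: 9.99; 2: 33.1667; 3: 6.51.
Overall E[X²] = 0.3·9.99 + 0.35·33.1667 + 0.35·6.51 = 16.8838.

16.884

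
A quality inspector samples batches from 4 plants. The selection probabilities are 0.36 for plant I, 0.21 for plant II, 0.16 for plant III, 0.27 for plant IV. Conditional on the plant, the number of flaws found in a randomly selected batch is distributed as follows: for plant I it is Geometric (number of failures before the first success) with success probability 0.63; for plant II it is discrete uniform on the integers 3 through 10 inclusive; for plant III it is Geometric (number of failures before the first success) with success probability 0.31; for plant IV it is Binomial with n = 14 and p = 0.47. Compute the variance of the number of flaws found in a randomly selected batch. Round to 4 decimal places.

11.2500

Per component, I: μ=0.587302, E[X²]=1.27715; II: μ=6.5, E[X²]=47.5; III: μ=2.22581, E[X²]=12.1342; IV: μ=6.58, E[X²]=46.7838.
E[X] = 0.36·0.587302 + 0.21·6.5 + 0.16·2.22581 + 0.27·6.58 = 3.70916.
E[X²] = 0.36·1.27715 + 0.21·47.5 + 0.16·12.1342 + 0.27·46.7838 = 25.0079.
Var(X) = E[X²] − (E[X])² = 25.0079 − 13.7579 = 11.25.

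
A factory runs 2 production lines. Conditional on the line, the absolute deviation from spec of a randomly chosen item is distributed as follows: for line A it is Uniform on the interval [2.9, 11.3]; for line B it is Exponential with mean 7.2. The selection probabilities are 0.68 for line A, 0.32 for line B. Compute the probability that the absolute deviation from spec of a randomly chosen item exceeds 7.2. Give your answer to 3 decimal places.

Conditional on each line, P(X > 7.2): A: 0.488095; B: 0.367879.
By total probability, P(X > 7.2) = 0.68·0.488095 + 0.32·0.367879 = 0.449626.

0.450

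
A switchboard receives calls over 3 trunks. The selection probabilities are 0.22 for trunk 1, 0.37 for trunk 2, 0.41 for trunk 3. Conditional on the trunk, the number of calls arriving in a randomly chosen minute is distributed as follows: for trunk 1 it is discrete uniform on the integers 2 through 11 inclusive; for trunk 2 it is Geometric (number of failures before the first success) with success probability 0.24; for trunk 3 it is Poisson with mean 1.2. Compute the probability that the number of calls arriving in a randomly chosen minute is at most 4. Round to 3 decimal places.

Conditional on each trunk, P(X ≤ 4): 1: 0.3; 2: 0.746447; 3: 0.992254.
By total probability, P(X ≤ 4) = 0.22·0.3 + 0.37·0.746447 + 0.41·0.992254 = 0.74901.

0.749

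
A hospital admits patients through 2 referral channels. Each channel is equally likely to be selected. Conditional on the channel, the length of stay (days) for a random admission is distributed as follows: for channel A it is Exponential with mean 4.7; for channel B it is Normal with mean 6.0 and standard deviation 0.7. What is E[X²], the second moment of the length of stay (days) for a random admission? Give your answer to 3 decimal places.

40.335

For each component E[X²] = Var + (mean)², giving A: 44.18; B: 36.49.
Overall E[X²] = 0.5·44.18 + 0.5·36.49 = 40.335.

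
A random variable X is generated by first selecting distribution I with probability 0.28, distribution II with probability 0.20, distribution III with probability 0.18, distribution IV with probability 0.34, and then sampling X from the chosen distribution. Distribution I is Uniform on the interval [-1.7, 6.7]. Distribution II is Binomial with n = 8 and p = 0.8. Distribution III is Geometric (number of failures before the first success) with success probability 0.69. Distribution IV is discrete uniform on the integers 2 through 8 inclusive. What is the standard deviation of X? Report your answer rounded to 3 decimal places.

2.777

Per component, I: μ=2.5, E[X²]=12.13; II: μ=6.4, E[X²]=42.24; III: μ=0.449275, E[X²]=0.852972; IV: μ=5, E[X²]=29.
E[X] = 0.28·2.5 + 0.2·6.4 + 0.18·0.449275 + 0.34·5 = 3.76087.
E[X²] = 0.28·12.13 + 0.2·42.24 + 0.18·0.852972 + 0.34·29 = 21.8579.
Var(X) = E[X²] − (E[X])² = 21.8579 − 14.1441 = 7.7138.
SD(X) = √7.7138 = 2.77737.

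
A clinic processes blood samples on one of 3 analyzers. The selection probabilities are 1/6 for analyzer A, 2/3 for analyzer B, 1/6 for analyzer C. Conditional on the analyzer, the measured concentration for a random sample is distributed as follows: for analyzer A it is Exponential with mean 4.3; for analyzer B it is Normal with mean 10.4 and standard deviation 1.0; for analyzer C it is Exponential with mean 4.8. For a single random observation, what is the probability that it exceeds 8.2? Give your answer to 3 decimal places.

Conditional on each analyzer, P(X > 8.2): A: 0.148529; B: 0.986097; C: 0.181167.
By total probability, P(X > 8.2) = 0.166667·0.148529 + 0.666667·0.986097 + 0.166667·0.181167 = 0.712347.

0.712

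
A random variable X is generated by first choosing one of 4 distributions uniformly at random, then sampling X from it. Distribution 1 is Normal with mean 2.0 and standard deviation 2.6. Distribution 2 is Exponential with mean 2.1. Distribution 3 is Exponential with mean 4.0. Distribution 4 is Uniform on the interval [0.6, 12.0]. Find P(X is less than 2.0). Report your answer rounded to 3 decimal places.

Conditional on each component, P(X < 2.0): 1: 0.5; 2: 0.614179; 3: 0.393469; 4: 0.122807.
By total probability, P(X < 2.0) = 0.25·0.5 + 0.25·0.614179 + 0.25·0.393469 + 0.25·0.122807 = 0.407614.

0.408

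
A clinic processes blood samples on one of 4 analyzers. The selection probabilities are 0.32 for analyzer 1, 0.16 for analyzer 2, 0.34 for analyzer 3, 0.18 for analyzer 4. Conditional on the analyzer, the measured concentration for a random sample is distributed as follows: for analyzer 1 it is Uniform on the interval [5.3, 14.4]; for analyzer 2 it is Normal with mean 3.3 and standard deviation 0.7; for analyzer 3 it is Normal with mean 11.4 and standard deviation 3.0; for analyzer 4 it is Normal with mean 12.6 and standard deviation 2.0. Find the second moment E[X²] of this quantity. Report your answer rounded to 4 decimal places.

For each component E[X²] = Var + (mean)², giving 1: 103.923; 2: 11.38; 3: 138.96; 4: 162.76.
Overall E[X²] = 0.32·103.923 + 0.16·11.38 + 0.34·138.96 + 0.18·162.76 = 111.619.

111.6195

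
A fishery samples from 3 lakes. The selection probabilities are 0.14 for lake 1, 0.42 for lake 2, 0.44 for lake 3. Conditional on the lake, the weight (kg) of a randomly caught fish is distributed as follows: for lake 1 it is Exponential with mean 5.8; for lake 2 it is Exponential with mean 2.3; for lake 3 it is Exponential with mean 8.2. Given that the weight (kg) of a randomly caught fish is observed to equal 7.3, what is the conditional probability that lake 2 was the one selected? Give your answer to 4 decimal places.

Likelihoods f(7.3 | ·): 1: 0.0489734; 2: 0.0181911; 3: 0.0500678.
Posterior ∝ prior × likelihood. Numerator for 2: 0.42·0.0181911 = 0.00764027.
Normalizing constant: 0.14·0.0489734 + 0.42·0.0181911 + 0.44·0.0500678 = 0.0365264.
P(2 | observation) = 0.00764027 / 0.0365264 = 0.209171.

0.2092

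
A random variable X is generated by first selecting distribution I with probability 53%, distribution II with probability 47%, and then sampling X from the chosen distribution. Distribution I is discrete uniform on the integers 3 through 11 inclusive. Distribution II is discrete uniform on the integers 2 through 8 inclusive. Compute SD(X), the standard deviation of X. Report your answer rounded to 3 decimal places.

2.532

Per component, I: μ=7, E[X²]=55.6667; II: μ=5, E[X²]=29.
E[X] = 0.53·7 + 0.47·5 = 6.06.
E[X²] = 0.53·55.6667 + 0.47·29 = 43.1333.
Var(X) = E[X²] − (E[X])² = 43.1333 − 36.7236 = 6.40973.
SD(X) = √6.40973 = 2.53175.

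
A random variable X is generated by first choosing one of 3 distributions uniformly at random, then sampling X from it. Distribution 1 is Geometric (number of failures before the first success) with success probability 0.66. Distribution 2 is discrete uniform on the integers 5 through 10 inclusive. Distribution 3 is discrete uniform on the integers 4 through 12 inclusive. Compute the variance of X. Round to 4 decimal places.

15.1281

Per component, 1: μ=0.515152, E[X²]=1.04591; 2: μ=7.5, E[X²]=59.1667; 3: μ=8, E[X²]=70.6667.
E[X] = 0.333333·0.515152 + 0.333333·7.5 + 0.333333·8 = 5.33838.
E[X²] = 0.333333·1.04591 + 0.333333·59.1667 + 0.333333·70.6667 = 43.6264.
Var(X) = E[X²] − (E[X])² = 43.6264 − 28.4983 = 15.1281.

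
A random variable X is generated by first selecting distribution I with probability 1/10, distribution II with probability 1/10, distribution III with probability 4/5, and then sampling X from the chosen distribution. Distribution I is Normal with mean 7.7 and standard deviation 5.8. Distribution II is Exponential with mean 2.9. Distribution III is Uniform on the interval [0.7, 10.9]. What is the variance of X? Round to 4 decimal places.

12.3330

Per component, I: μ=7.7, E[X²]=92.93; II: μ=2.9, E[X²]=16.82; III: μ=5.8, E[X²]=42.31.
E[X] = 0.1·7.7 + 0.1·2.9 + 0.8·5.8 = 5.7.
E[X²] = 0.1·92.93 + 0.1·16.82 + 0.8·42.31 = 44.823.
Var(X) = E[X²] − (E[X])² = 44.823 − 32.49 = 12.333.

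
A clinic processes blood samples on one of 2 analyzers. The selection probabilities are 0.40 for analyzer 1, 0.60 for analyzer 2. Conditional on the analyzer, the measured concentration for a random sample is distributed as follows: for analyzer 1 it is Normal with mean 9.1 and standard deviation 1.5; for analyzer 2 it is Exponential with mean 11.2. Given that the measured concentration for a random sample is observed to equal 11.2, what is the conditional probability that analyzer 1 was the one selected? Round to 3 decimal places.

0.670

Likelihoods f(11.2 | ·): 1: 0.0998183; 2: 0.0328464.
Posterior ∝ prior × likelihood. Numerator for 1: 0.4·0.0998183 = 0.0399273.
Normalizing constant: 0.4·0.0998183 + 0.6·0.0328464 = 0.0596352.
P(1 | observation) = 0.0399273 / 0.0596352 = 0.669527.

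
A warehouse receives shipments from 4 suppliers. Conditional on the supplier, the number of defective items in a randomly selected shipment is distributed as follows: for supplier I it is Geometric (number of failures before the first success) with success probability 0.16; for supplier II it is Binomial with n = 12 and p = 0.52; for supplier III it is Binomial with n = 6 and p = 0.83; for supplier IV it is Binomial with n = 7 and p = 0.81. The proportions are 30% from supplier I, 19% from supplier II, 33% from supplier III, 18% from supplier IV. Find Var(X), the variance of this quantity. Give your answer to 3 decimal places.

Per component, I: μ=5.25, E[X²]=60.375; II: μ=6.24, E[X²]=41.9328; III: μ=4.98, E[X²]=25.647; IV: μ=5.67, E[X²]=33.2262.
E[X] = 0.3·5.25 + 0.19·6.24 + 0.33·4.98 + 0.18·5.67 = 5.4246.
E[X²] = 0.3·60.375 + 0.19·41.9328 + 0.33·25.647 + 0.18·33.2262 = 40.524.
Var(X) = E[X²] − (E[X])² = 40.524 − 29.4263 = 11.0977.

11.098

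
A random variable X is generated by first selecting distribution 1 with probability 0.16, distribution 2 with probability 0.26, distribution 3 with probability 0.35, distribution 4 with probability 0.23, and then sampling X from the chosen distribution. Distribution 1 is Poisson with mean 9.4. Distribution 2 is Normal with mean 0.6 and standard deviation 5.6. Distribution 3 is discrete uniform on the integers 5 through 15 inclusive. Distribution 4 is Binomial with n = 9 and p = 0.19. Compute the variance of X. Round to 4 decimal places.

Per component, 1: μ=9.4, E[X²]=97.76; 2: μ=0.6, E[X²]=31.72; 3: μ=10, E[X²]=110; 4: μ=1.71, E[X²]=4.3092.
E[X] = 0.16·9.4 + 0.26·0.6 + 0.35·10 + 0.23·1.71 = 5.5533.
E[X²] = 0.16·97.76 + 0.26·31.72 + 0.35·110 + 0.23·4.3092 = 63.3799.
Var(X) = E[X²] − (E[X])² = 63.3799 − 30.8391 = 32.5408.

32.5408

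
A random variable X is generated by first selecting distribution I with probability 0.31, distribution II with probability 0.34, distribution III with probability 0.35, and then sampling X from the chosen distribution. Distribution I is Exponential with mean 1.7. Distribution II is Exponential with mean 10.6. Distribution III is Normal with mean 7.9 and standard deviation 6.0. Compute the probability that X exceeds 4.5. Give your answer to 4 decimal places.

Conditional on each component, P(X > 4.5): I: 0.0708593; II: 0.654078; III: 0.71453.
By total probability, P(X > 4.5) = 0.31·0.0708593 + 0.34·0.654078 + 0.35·0.71453 = 0.494438.

0.4944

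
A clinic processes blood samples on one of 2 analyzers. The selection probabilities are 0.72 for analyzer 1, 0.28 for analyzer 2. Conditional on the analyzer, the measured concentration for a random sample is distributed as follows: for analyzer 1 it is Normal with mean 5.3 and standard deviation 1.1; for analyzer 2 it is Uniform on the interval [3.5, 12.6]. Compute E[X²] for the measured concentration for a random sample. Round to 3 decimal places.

41.173

For each component E[X²] = Var + (mean)², giving 1: 29.3; 2: 71.7033.
Overall E[X²] = 0.72·29.3 + 0.28·71.7033 = 41.1729.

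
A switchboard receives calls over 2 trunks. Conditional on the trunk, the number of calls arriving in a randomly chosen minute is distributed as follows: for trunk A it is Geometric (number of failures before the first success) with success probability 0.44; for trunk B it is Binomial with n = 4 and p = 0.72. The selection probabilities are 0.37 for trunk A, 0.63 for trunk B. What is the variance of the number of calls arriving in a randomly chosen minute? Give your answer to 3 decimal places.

2.180

Per component, A: μ=1.27273, E[X²]=4.5124; B: μ=2.88, E[X²]=9.1008.
E[X] = 0.37·1.27273 + 0.63·2.88 = 2.28531.
E[X²] = 0.37·4.5124 + 0.63·9.1008 = 7.40309.
Var(X) = E[X²] − (E[X])² = 7.40309 − 5.22264 = 2.18045.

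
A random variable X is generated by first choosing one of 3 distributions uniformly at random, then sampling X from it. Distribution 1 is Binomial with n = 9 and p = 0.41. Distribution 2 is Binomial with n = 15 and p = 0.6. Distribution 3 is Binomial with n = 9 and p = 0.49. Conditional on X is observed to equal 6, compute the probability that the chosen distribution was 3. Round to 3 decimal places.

0.519

Likelihoods P(X=6 | ·): 1: 0.081948; 2: 0.0612141; 3: 0.154229.
Posterior ∝ prior × likelihood. Numerator for 3: 0.333333·0.154229 = 0.0514097.
Normalizing constant: 0.333333·0.081948 + 0.333333·0.0612141 + 0.333333·0.154229 = 0.0991304.
P(3 | observation) = 0.0514097 / 0.0991304 = 0.518607.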